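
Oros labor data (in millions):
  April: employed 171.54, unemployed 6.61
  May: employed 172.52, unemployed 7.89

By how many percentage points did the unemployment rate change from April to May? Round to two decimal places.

April: labor force = 171.54 + 6.61 = 178.15; u = 6.61/178.15 = 3.71%.
May: labor force = 172.52 + 7.89 = 180.41; u = 7.89/180.41 = 4.37%.
Change = 4.37% − 3.71% = +0.66 pp.

The unemployment rate changed by +0.66 percentage points.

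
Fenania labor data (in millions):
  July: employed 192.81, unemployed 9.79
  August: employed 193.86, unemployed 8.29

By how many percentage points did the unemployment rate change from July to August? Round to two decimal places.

July: labor force = 192.81 + 9.79 = 202.60; u = 9.79/202.60 = 4.83%.
August: labor force = 193.86 + 8.29 = 202.15; u = 8.29/202.15 = 4.10%.
Change = 4.10% − 4.83% = −0.73 pp.

The unemployment rate changed by −0.73 percentage points.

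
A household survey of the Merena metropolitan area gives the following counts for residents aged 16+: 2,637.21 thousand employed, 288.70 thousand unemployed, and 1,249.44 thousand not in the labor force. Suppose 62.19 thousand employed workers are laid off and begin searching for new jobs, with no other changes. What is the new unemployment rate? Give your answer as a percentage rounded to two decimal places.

Initially, labor force = 2,637.21 + 288.70 = 2,925.91 thousand, so u = 288.70/2,925.91 = 9.87%.
After the change, employed falls and unemployed rises by 62.19; labor force unchanged → E = 2,575.02, U = 350.89, labor force = 2,925.91 thousand.
New unemployment rate = 350.89 / 2,925.91 = 11.99%.

New unemployment rate ≈ 11.99%.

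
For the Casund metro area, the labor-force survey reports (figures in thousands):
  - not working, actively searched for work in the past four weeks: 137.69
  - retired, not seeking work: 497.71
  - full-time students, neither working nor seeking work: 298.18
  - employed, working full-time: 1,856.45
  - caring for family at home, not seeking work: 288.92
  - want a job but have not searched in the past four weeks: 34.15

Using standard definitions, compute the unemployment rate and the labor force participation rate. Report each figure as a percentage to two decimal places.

Unemployment rate ≈ 6.90%; labor force participation rate ≈ 64.06%.

Employed = 1,856.45 thousand.
Unemployed = 137.69 thousand.
Labor force = 1,856.45 + 137.69 = 1,994.14 thousand.
Not in labor force = 497.71 + 298.18 + 288.92 + 34.15 = 1,118.96 thousand (those not working and not actively searching are outside the labor force — including those who want a job but have given up searching).
Civilian working-age population = 1,994.14 + 1,118.96 = 3,113.10 thousand.
Unemployment rate = 137.69 / 1,994.14 = 6.90%.
Labor force participation rate = 1,994.14 / 3,113.10 = 64.06%.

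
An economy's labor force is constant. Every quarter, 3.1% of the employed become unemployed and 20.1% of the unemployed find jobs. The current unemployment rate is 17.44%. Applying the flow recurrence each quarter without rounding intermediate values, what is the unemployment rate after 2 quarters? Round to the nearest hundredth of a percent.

With a fixed labor force, u_{t+1} = u_t + s·(1−u_t) − f·u_t = u_t·(1−s−f) + s.
Here 1−s−f = 0.768 and s = 0.031.
u_1 = 0.174400 × 0.768 + 0.031 = 0.164939.
u_2 = 0.164939 × 0.768 + 0.031 = 0.157673.

Unemployment rate after two quarters ≈ 15.77%.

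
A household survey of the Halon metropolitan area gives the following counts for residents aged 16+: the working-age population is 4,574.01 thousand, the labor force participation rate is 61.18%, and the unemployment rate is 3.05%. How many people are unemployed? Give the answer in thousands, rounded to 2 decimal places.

About 85.35 thousand are unemployed.

Labor force = 0.6118 × 4,574.01 = 2,798.38 thousand.
Unemployed = 0.0305 × 2,798.38 ≈ 85.35 thousand.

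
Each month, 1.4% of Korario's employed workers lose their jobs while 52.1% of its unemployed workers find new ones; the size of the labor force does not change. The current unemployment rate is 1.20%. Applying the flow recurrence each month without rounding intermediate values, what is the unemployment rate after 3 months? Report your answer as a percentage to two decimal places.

Unemployment rate after three months ≈ 2.47%.

With a fixed labor force, u_{t+1} = u_t + s·(1−u_t) − f·u_t = u_t·(1−s−f) + s.
Here 1−s−f = 0.465 and s = 0.014.
u_1 = 0.012000 × 0.465 + 0.014 = 0.019580.
u_2 = 0.019580 × 0.465 + 0.014 = 0.023105.
u_3 = 0.023105 × 0.465 + 0.014 = 0.024744.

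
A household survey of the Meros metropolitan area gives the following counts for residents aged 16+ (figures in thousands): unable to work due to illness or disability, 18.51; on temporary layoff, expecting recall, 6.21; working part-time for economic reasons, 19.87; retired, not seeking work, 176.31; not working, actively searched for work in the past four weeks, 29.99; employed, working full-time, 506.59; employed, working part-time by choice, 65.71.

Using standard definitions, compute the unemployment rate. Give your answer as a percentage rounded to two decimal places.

Employed = 19.87 + 506.59 + 65.71 = 592.17 thousand (anyone who worked, including part-time for economic reasons, counts as employed).
Unemployed = 6.21 + 29.99 = 36.20 thousand (jobless and actively searching, or on temporary layoff).
Labor force = 592.17 + 36.20 = 628.37 thousand.
Unemployment rate = 36.20 / 628.37 = 5.76%.

Unemployment rate ≈ 5.76%.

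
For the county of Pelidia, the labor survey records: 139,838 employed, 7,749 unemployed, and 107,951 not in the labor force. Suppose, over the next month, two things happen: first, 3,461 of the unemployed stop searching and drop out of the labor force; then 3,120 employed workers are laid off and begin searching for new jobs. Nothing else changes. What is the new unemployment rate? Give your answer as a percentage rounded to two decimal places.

New unemployment rate ≈ 5.14%.

Initially, labor force = 139,838 + 7,749 = 147,587, so u = 7,749/147,587 = 5.25%.
After the first change, unemployed and labor force both fall by 3,461 → E = 139,838, U = 4,288, labor force = 144,126.
After the second change, employed falls and unemployed rises by 3,120; labor force unchanged → E = 136,718, U = 7,408, labor force = 144,126.
New unemployment rate = 7,408 / 144,126 = 5.14%.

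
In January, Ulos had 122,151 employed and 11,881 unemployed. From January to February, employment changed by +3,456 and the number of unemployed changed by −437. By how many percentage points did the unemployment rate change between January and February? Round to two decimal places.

The unemployment rate changed by −0.51 percentage points.

January: labor force = 122,151 + 11,881 = 134,032; u = 11,881/134,032 = 8.86%.
February: labor force = 125,607 + 11,444 = 137,051; u = 11,444/137,051 = 8.35%.
Change = 8.35% − 8.86% = −0.51 pp.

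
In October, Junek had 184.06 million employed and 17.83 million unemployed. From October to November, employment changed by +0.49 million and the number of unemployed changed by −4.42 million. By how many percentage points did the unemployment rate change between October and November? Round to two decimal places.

October: labor force = 184.06 + 17.83 = 201.89; u = 17.83/201.89 = 8.83%.
November: labor force = 184.55 + 13.41 = 197.96; u = 13.41/197.96 = 6.77%.
Change = 6.77% − 8.83% = −2.06 pp.

The unemployment rate changed by −2.06 percentage points.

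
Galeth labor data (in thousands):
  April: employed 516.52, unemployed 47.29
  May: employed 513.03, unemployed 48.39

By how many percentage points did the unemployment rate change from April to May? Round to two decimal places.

The unemployment rate changed by +0.23 percentage points.

April: labor force = 516.52 + 47.29 = 563.81; u = 47.29/563.81 = 8.39%.
May: labor force = 513.03 + 48.39 = 561.42; u = 48.39/561.42 = 8.62%.
Change = 8.62% − 8.39% = +0.23 pp.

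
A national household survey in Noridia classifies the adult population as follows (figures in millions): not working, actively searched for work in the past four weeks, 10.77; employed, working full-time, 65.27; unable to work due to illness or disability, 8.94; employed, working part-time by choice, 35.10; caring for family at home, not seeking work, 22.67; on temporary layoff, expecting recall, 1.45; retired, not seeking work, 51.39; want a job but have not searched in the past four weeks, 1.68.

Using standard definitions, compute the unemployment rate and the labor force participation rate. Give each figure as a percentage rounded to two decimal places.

Employed = 65.27 + 35.10 = 100.37 million.
Unemployed = 10.77 + 1.45 = 12.22 million (jobless and actively searching, or on temporary layoff).
Labor force = 100.37 + 12.22 = 112.59 million.
Not in labor force = 8.94 + 22.67 + 51.39 + 1.68 = 84.68 million (those not working and not actively searching are outside the labor force — including those who want a job but have given up searching).
Civilian working-age population = 112.59 + 84.68 = 197.27 million.
Unemployment rate = 12.22 / 112.59 = 10.85%.
Labor force participation rate = 112.59 / 197.27 = 57.07%.

Unemployment rate ≈ 10.85%; labor force participation rate ≈ 57.07%.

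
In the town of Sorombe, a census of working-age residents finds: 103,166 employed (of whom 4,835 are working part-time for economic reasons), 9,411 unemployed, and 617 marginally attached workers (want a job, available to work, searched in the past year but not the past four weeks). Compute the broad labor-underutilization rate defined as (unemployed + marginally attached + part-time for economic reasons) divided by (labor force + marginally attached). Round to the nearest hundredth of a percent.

Labor force = 103,166 + 9,411 = 112,577.
Numerator = 9,411 + 617 + 4,835 = 14,863.
Denominator = 112,577 + 617 = 113,194.
Broad rate = 14,863 / 113,194 = 13.13%.

Broad underutilization rate ≈ 13.13%.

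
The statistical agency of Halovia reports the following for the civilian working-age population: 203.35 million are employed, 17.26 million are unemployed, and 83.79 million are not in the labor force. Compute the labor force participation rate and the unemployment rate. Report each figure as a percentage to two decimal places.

Labor force participation rate ≈ 72.47%; unemployment rate ≈ 7.82%.

Labor force = employed + unemployed = 203.35 + 17.26 = 220.61 million.
Working-age population = 220.61 + 83.79 = 304.40 million.
Unemployment rate = 17.26 / 220.61 = 7.82%.
Labor force participation rate = 220.61 / 304.40 = 72.47%.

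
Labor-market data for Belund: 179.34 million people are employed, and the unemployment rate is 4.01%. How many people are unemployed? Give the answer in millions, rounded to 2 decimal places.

About 7.49 million are unemployed.

Let U be the number unemployed. The labor force is E + U, and U/(E+U) = 0.0401.
So U = 0.0401 × 179.34 / (1 − 0.0401) = 7.1915 / 0.9599 ≈ 7.49 million.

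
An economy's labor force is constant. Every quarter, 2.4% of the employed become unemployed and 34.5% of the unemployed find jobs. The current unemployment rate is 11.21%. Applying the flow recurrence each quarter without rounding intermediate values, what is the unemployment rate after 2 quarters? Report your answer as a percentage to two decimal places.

Unemployment rate after two quarters ≈ 8.38%.

With a fixed labor force, u_{t+1} = u_t + s·(1−u_t) − f·u_t = u_t·(1−s−f) + s.
Here 1−s−f = 0.631 and s = 0.024.
u_1 = 0.112100 × 0.631 + 0.024 = 0.094735.
u_2 = 0.094735 × 0.631 + 0.024 = 0.083778.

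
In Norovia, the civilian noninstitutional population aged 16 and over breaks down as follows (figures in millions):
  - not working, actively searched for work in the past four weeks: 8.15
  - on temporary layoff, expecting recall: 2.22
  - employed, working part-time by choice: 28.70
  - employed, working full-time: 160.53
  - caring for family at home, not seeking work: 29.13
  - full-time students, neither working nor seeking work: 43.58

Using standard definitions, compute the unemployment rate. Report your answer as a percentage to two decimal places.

Unemployment rate ≈ 5.20%.

Employed = 28.70 + 160.53 = 189.23 million.
Unemployed = 8.15 + 2.22 = 10.37 million (jobless and actively searching, or on temporary layoff).
Labor force = 189.23 + 10.37 = 199.60 million.
Unemployment rate = 10.37 / 199.60 = 5.20%.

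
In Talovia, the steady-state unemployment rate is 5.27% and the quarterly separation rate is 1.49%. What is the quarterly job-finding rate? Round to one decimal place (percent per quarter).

From u* = s/(s+f): f = s·(1−u)/u.
f = 1.49 × (1 − 0.0527) / 0.0527 = 1.4115 / 0.0527 ≈ 26.8% per quarter.

Job-finding rate ≈ 26.8% per quarter.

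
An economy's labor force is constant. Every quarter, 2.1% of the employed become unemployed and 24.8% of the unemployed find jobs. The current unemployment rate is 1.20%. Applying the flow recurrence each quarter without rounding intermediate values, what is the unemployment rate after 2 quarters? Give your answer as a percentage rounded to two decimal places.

With a fixed labor force, u_{t+1} = u_t + s·(1−u_t) − f·u_t = u_t·(1−s−f) + s.
Here 1−s−f = 0.731 and s = 0.021.
u_1 = 0.012000 × 0.731 + 0.021 = 0.029772.
u_2 = 0.029772 × 0.731 + 0.021 = 0.042763.

Unemployment rate after two quarters ≈ 4.28%.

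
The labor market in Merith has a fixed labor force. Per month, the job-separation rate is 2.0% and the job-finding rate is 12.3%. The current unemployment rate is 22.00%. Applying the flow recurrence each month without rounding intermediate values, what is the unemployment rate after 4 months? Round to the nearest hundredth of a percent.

With a fixed labor force, u_{t+1} = u_t + s·(1−u_t) − f·u_t = u_t·(1−s−f) + s.
Here 1−s−f = 0.857 and s = 0.020.
u_1 = 0.220000 × 0.857 + 0.020 = 0.208540.
u_2 = 0.208540 × 0.857 + 0.020 = 0.198719.
u_3 = 0.198719 × 0.857 + 0.020 = 0.190302.
u_4 = 0.190302 × 0.857 + 0.020 = 0.183089.

Unemployment rate after four months ≈ 18.31%.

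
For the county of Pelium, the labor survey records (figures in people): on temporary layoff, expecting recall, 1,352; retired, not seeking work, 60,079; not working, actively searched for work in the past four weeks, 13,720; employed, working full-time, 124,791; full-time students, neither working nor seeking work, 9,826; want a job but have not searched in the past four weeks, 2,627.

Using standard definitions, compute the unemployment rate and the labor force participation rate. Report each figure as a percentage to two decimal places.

Unemployment rate ≈ 10.78%; labor force participation rate ≈ 65.85%.

Employed = 124,791.
Unemployed = 1,352 + 13,720 = 15,072 (jobless and actively searching, or on temporary layoff).
Labor force = 124,791 + 15,072 = 139,863.
Not in labor force = 60,079 + 9,826 + 2,627 = 72,532 (those not working and not actively searching are outside the labor force — including those who want a job but have given up searching).
Civilian working-age population = 139,863 + 72,532 = 212,395.
Unemployment rate = 15,072 / 139,863 = 10.78%.
Labor force participation rate = 139,863 / 212,395 = 65.85%.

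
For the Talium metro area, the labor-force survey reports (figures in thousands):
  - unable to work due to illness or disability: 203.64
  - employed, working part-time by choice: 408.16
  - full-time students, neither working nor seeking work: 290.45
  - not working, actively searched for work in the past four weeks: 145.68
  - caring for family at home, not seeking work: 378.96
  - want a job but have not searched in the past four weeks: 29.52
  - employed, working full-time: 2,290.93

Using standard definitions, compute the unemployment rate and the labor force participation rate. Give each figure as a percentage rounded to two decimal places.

Unemployment rate ≈ 5.12%; labor force participation rate ≈ 75.91%.

Employed = 408.16 + 2,290.93 = 2,699.09 thousand.
Unemployed = 145.68 thousand.
Labor force = 2,699.09 + 145.68 = 2,844.77 thousand.
Not in labor force = 203.64 + 290.45 + 378.96 + 29.52 = 902.57 thousand (those not working and not actively searching are outside the labor force — including those who want a job but have given up searching).
Civilian working-age population = 2,844.77 + 902.57 = 3,747.34 thousand.
Unemployment rate = 145.68 / 2,844.77 = 5.12%.
Labor force participation rate = 2,844.77 / 3,747.34 = 75.91%.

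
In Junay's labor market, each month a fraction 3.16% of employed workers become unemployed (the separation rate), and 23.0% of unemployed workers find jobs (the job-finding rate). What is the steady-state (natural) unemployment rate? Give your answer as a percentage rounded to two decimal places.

Steady-state unemployment rate ≈ 12.08%.

At steady state the flows balance: s·E = f·U, so U/(E+U) = s/(s+f).
u* = 3.16 / (3.16 + 23.0) = 3.16 / 26.16 = 12.08%.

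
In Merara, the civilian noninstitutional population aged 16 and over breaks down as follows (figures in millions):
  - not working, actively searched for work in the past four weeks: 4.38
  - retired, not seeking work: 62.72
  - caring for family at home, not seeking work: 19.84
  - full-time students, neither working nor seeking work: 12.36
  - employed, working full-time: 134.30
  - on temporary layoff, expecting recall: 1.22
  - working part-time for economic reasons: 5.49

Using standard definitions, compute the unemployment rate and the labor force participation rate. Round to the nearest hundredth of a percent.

Unemployment rate ≈ 3.85%; labor force participation rate ≈ 60.50%.

Employed = 134.30 + 5.49 = 139.79 million (anyone who worked, including part-time for economic reasons, counts as employed).
Unemployed = 4.38 + 1.22 = 5.60 million (jobless and actively searching, or on temporary layoff).
Labor force = 139.79 + 5.60 = 145.39 million.
Not in labor force = 62.72 + 19.84 + 12.36 = 94.92 million (those not working and not actively searching are outside the labor force).
Civilian working-age population = 145.39 + 94.92 = 240.31 million.
Unemployment rate = 5.60 / 145.39 = 3.85%.
Labor force participation rate = 145.39 / 240.31 = 60.50%.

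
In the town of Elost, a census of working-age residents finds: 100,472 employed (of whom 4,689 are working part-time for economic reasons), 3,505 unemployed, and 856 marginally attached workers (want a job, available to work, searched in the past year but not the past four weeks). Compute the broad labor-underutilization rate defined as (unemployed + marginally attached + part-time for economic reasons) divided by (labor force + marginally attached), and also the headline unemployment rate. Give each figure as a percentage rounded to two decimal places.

Labor force = 100,472 + 3,505 = 103,977.
Numerator = 3,505 + 856 + 4,689 = 9,050.
Denominator = 103,977 + 856 = 104,833.
Broad rate = 9,050 / 104,833 = 8.63%.
Headline unemployment rate = 3,505 / 103,977 = 3.37%.

Broad underutilization rate ≈ 8.63%; headline unemployment rate ≈ 3.37%.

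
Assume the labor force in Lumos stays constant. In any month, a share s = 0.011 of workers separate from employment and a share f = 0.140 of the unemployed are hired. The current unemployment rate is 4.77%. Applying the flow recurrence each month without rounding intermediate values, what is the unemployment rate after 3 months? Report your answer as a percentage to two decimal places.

With a fixed labor force, u_{t+1} = u_t + s·(1−u_t) − f·u_t = u_t·(1−s−f) + s.
Here 1−s−f = 0.849 and s = 0.011.
u_1 = 0.047700 × 0.849 + 0.011 = 0.051497.
u_2 = 0.051497 × 0.849 + 0.011 = 0.054721.
u_3 = 0.054721 × 0.849 + 0.011 = 0.057458.

Unemployment rate after three months ≈ 5.75%.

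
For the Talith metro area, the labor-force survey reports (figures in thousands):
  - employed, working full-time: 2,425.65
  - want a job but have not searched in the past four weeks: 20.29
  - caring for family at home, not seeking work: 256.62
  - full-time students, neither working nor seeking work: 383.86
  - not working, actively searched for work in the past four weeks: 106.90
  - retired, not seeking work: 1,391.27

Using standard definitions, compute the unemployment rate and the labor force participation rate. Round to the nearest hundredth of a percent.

Employed = 2,425.65 thousand.
Unemployed = 106.90 thousand.
Labor force = 2,425.65 + 106.90 = 2,532.55 thousand.
Not in labor force = 20.29 + 256.62 + 383.86 + 1,391.27 = 2,052.04 thousand (those not working and not actively searching are outside the labor force — including those who want a job but have given up searching).
Civilian working-age population = 2,532.55 + 2,052.04 = 4,584.59 thousand.
Unemployment rate = 106.90 / 2,532.55 = 4.22%.
Labor force participation rate = 2,532.55 / 4,584.59 = 55.24%.

Unemployment rate ≈ 4.22%; labor force participation rate ≈ 55.24%.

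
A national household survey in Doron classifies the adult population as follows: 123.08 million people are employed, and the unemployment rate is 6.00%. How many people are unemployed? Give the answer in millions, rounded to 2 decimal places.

About 7.86 million are unemployed.

Let U be the number unemployed. The labor force is E + U, and U/(E+U) = 0.0600.
So U = 0.0600 × 123.08 / (1 − 0.0600) = 7.3848 / 0.9400 ≈ 7.86 million.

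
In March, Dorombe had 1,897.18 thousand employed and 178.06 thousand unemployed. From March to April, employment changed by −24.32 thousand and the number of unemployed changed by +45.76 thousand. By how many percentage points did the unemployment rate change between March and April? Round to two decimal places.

The unemployment rate changed by +2.09 percentage points.

March: labor force = 1,897.18 + 178.06 = 2,075.24; u = 178.06/2,075.24 = 8.58%.
April: labor force = 1,872.86 + 223.82 = 2,096.68; u = 223.82/2,096.68 = 10.67%.
Change = 10.67% − 8.58% = +2.09 pp.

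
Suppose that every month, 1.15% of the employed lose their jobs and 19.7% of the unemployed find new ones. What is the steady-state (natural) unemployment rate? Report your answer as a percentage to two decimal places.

Steady-state unemployment rate ≈ 5.52%.

At steady state the flows balance: s·E = f·U, so U/(E+U) = s/(s+f).
u* = 1.15 / (1.15 + 19.7) = 1.15 / 20.85 = 5.52%.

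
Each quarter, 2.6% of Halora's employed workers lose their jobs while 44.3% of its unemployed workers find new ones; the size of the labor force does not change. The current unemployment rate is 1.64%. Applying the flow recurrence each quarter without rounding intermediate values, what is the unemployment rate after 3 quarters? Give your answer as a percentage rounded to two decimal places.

With a fixed labor force, u_{t+1} = u_t + s·(1−u_t) − f·u_t = u_t·(1−s−f) + s.
Here 1−s−f = 0.531 and s = 0.026.
u_1 = 0.016400 × 0.531 + 0.026 = 0.034708.
u_2 = 0.034708 × 0.531 + 0.026 = 0.044430.
u_3 = 0.044430 × 0.531 + 0.026 = 0.049592.

Unemployment rate after three quarters ≈ 4.96%.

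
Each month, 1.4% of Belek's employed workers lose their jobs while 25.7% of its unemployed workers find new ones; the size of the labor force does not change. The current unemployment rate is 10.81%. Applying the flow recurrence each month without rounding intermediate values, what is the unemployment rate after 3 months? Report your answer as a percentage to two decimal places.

With a fixed labor force, u_{t+1} = u_t + s·(1−u_t) − f·u_t = u_t·(1−s−f) + s.
Here 1−s−f = 0.729 and s = 0.014.
u_1 = 0.108100 × 0.729 + 0.014 = 0.092805.
u_2 = 0.092805 × 0.729 + 0.014 = 0.081655.
u_3 = 0.081655 × 0.729 + 0.014 = 0.073526.

Unemployment rate after three months ≈ 7.35%.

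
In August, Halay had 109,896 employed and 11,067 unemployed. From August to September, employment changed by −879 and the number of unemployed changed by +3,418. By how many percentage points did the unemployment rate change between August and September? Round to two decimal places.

The unemployment rate changed by +2.58 percentage points.

August: labor force = 109,896 + 11,067 = 120,963; u = 11,067/120,963 = 9.15%.
September: labor force = 109,017 + 14,485 = 123,502; u = 14,485/123,502 = 11.73%.
Change = 11.73% − 9.15% = +2.58 pp.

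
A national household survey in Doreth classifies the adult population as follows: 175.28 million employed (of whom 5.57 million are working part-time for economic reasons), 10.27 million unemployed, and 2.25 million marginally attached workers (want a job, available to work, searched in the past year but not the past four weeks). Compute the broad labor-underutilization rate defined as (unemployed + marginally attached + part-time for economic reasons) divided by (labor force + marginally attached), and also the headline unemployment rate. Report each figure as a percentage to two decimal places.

Labor force = 175.28 + 10.27 = 185.55 million.
Numerator = 10.27 + 2.25 + 5.57 = 18.09 million.
Denominator = 185.55 + 2.25 = 187.80 million.
Broad rate = 18.09 / 187.80 = 9.63%.
Headline unemployment rate = 10.27 / 185.55 = 5.53%.

Broad underutilization rate ≈ 9.63%; headline unemployment rate ≈ 5.53%.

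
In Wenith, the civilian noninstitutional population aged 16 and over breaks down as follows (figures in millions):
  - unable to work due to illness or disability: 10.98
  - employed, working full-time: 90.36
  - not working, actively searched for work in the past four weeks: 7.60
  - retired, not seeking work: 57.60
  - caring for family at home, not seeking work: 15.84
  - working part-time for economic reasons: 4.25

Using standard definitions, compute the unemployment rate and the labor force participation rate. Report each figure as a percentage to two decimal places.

Employed = 90.36 + 4.25 = 94.61 million (anyone who worked, including part-time for economic reasons, counts as employed).
Unemployed = 7.60 million.
Labor force = 94.61 + 7.60 = 102.21 million.
Not in labor force = 10.98 + 57.60 + 15.84 = 84.42 million (those not working and not actively searching are outside the labor force).
Civilian working-age population = 102.21 + 84.42 = 186.63 million.
Unemployment rate = 7.60 / 102.21 = 7.44%.
Labor force participation rate = 102.21 / 186.63 = 54.77%.

Unemployment rate ≈ 7.44%; labor force participation rate ≈ 54.77%.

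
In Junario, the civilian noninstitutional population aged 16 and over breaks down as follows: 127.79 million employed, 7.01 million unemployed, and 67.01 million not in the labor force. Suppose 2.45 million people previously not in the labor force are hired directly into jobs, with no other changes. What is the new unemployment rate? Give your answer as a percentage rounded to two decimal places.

New unemployment rate ≈ 5.11%.

Initially, labor force = 127.79 + 7.01 = 134.80 million, so u = 7.01/134.80 = 5.20%.
After the change, employed and labor force both rise by 2.45; unemployed unchanged → E = 130.24, U = 7.01, labor force = 137.25 million.
New unemployment rate = 7.01 / 137.25 = 5.11%.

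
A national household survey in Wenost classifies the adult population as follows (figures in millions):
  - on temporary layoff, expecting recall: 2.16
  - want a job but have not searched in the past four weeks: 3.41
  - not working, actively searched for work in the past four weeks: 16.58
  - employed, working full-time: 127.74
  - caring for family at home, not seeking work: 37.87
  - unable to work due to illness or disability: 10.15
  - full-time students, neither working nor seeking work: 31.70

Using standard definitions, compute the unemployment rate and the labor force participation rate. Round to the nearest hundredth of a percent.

Employed = 127.74 million.
Unemployed = 2.16 + 16.58 = 18.74 million (jobless and actively searching, or on temporary layoff).
Labor force = 127.74 + 18.74 = 146.48 million.
Not in labor force = 3.41 + 37.87 + 10.15 + 31.70 = 83.13 million (those not working and not actively searching are outside the labor force — including those who want a job but have given up searching).
Civilian working-age population = 146.48 + 83.13 = 229.61 million.
Unemployment rate = 18.74 / 146.48 = 12.79%.
Labor force participation rate = 146.48 / 229.61 = 63.80%.

Unemployment rate ≈ 12.79%; labor force participation rate ≈ 63.80%.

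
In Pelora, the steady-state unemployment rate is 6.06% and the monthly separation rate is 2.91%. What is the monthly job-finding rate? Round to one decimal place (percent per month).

Job-finding rate ≈ 45.1% per month.

From u* = s/(s+f): f = s·(1−u)/u.
f = 2.91 × (1 − 0.0606) / 0.0606 = 2.7337 / 0.0606 ≈ 45.1% per month.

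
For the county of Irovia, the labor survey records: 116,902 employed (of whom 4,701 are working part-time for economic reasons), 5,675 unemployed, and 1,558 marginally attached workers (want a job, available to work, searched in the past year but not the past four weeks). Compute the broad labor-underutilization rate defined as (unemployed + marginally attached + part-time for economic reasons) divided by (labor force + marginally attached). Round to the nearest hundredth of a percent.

Broad underutilization rate ≈ 9.61%.

Labor force = 116,902 + 5,675 = 122,577.
Numerator = 5,675 + 1,558 + 4,701 = 11,934.
Denominator = 122,577 + 1,558 = 124,135.
Broad rate = 11,934 / 124,135 = 9.61%.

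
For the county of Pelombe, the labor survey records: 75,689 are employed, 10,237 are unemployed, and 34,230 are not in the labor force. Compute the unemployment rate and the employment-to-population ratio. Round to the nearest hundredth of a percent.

Unemployment rate ≈ 11.91%; employment-population ratio ≈ 62.99%.

Labor force = employed + unemployed = 75,689 + 10,237 = 85,926.
Working-age population = 85,926 + 34,230 = 120,156.
Unemployment rate = 10,237 / 85,926 = 11.91%.
Employment-population ratio = 75,689 / 120,156 = 62.99%.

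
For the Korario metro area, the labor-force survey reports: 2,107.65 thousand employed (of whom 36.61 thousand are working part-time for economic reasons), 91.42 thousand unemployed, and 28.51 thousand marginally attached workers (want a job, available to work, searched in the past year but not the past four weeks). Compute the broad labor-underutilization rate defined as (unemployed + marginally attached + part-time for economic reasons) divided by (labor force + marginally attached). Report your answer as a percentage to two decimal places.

Broad underutilization rate ≈ 7.03%.

Labor force = 2,107.65 + 91.42 = 2,199.07 thousand.
Numerator = 91.42 + 28.51 + 36.61 = 156.54 thousand.
Denominator = 2,199.07 + 28.51 = 2,227.58 thousand.
Broad rate = 156.54 / 2,227.58 = 7.03%.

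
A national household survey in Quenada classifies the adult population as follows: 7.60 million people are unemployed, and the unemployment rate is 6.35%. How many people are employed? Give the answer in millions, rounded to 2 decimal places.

About 112.09 million are employed.

Labor force = U / u = 7.60 / 0.0635 ≈ 119.69 million.
Employed = labor force − unemployed = 119.69 − 7.60 = 112.09 million.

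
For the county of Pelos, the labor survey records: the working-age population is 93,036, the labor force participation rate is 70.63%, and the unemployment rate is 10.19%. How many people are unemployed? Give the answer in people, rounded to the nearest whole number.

Labor force = 0.7063 × 93,036 = 65,711.
Unemployed = 0.1019 × 65,711 ≈ 6,696.

About 6,696 are unemployed.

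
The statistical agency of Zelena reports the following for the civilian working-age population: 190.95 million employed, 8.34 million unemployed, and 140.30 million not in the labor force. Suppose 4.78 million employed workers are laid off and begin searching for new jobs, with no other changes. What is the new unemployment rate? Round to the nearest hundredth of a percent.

Initially, labor force = 190.95 + 8.34 = 199.29 million, so u = 8.34/199.29 = 4.18%.
After the change, employed falls and unemployed rises by 4.78; labor force unchanged → E = 186.17, U = 13.12, labor force = 199.29 million.
New unemployment rate = 13.12 / 199.29 = 6.58%.

New unemployment rate ≈ 6.58%.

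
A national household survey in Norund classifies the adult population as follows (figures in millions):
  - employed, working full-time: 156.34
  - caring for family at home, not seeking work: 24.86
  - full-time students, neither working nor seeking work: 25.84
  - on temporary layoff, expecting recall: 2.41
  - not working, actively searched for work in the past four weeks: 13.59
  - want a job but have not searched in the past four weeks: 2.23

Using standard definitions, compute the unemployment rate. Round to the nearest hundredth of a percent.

Employed = 156.34 million.
Unemployed = 2.41 + 13.59 = 16.00 million (jobless and actively searching, or on temporary layoff).
Labor force = 156.34 + 16.00 = 172.34 million.
Unemployment rate = 16.00 / 172.34 = 9.28%.

Unemployment rate ≈ 9.28%.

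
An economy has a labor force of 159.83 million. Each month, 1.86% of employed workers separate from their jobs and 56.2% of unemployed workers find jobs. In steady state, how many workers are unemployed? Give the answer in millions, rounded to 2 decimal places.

Steady-state unemployment rate u* = s/(s+f) = 1.86/(1.86+56.2) = 0.032036.
Unemployed = u* × labor force = 0.032036 × 159.83 ≈ 5.12 million.

About 5.12 million are unemployed in steady state.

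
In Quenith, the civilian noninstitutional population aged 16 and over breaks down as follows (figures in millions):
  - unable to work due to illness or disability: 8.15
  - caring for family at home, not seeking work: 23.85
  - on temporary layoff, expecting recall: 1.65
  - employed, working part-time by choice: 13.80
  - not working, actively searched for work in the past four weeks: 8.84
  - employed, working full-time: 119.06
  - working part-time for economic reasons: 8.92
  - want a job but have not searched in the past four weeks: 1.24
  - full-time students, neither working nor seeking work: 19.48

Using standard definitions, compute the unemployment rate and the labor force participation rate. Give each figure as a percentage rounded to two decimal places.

Unemployment rate ≈ 6.89%; labor force participation rate ≈ 74.28%.

Employed = 13.80 + 119.06 + 8.92 = 141.78 million (anyone who worked, including part-time for economic reasons, counts as employed).
Unemployed = 1.65 + 8.84 = 10.49 million (jobless and actively searching, or on temporary layoff).
Labor force = 141.78 + 10.49 = 152.27 million.
Not in labor force = 8.15 + 23.85 + 1.24 + 19.48 = 52.72 million (those not working and not actively searching are outside the labor force — including those who want a job but have given up searching).
Civilian working-age population = 152.27 + 52.72 = 204.99 million.
Unemployment rate = 10.49 / 152.27 = 6.89%.
Labor force participation rate = 152.27 / 204.99 = 74.28%.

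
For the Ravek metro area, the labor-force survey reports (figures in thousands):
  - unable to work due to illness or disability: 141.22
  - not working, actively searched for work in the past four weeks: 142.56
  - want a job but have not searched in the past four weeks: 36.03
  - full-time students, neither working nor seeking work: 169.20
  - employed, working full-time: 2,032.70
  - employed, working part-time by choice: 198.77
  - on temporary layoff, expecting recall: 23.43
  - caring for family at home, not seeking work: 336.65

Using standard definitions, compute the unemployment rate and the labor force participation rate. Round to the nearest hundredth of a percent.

Unemployment rate ≈ 6.92%; labor force participation rate ≈ 77.83%.

Employed = 2,032.70 + 198.77 = 2,231.47 thousand.
Unemployed = 142.56 + 23.43 = 165.99 thousand (jobless and actively searching, or on temporary layoff).
Labor force = 2,231.47 + 165.99 = 2,397.46 thousand.
Not in labor force = 141.22 + 36.03 + 169.20 + 336.65 = 683.10 thousand (those not working and not actively searching are outside the labor force — including those who want a job but have given up searching).
Civilian working-age population = 2,397.46 + 683.10 = 3,080.56 thousand.
Unemployment rate = 165.99 / 2,397.46 = 6.92%.
Labor force participation rate = 2,397.46 / 3,080.56 = 77.83%.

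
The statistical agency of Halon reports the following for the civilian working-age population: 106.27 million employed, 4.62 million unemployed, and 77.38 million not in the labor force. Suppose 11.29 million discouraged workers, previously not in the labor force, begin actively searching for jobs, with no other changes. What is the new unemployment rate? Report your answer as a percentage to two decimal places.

Initially, labor force = 106.27 + 4.62 = 110.89 million, so u = 4.62/110.89 = 4.17%.
After the change, unemployed and labor force both rise by 11.29 → E = 106.27, U = 15.91, labor force = 122.18 million.
New unemployment rate = 15.91 / 122.18 = 13.02%.

New unemployment rate ≈ 13.02%.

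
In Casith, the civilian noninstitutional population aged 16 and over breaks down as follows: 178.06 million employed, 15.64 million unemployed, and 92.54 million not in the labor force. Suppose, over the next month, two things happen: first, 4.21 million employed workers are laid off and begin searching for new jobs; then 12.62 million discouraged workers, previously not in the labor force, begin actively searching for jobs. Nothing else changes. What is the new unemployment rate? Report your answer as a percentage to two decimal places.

New unemployment rate ≈ 15.74%.

Initially, labor force = 178.06 + 15.64 = 193.70 million, so u = 15.64/193.70 = 8.07%.
After the first change, employed falls and unemployed rises by 4.21; labor force unchanged → E = 173.85, U = 19.85, labor force = 193.70 million.
After the second change, unemployed and labor force both rise by 12.62 → E = 173.85, U = 32.47, labor force = 206.32 million.
New unemployment rate = 32.47 / 206.32 = 15.74%.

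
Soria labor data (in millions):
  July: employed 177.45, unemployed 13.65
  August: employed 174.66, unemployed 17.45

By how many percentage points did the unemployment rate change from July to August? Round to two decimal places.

July: labor force = 177.45 + 13.65 = 191.10; u = 13.65/191.10 = 7.14%.
August: labor force = 174.66 + 17.45 = 192.11; u = 17.45/192.11 = 9.08%.
Change = 9.08% − 7.14% = +1.94 pp.

The unemployment rate changed by +1.94 percentage points.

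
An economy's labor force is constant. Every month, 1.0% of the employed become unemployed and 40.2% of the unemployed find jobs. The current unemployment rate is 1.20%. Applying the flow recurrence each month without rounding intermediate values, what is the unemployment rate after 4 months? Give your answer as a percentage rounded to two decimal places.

With a fixed labor force, u_{t+1} = u_t + s·(1−u_t) − f·u_t = u_t·(1−s−f) + s.
Here 1−s−f = 0.588 and s = 0.010.
u_1 = 0.012000 × 0.588 + 0.010 = 0.017056.
u_2 = 0.017056 × 0.588 + 0.010 = 0.020029.
u_3 = 0.020029 × 0.588 + 0.010 = 0.021777.
u_4 = 0.021777 × 0.588 + 0.010 = 0.022805.

Unemployment rate after four months ≈ 2.28%.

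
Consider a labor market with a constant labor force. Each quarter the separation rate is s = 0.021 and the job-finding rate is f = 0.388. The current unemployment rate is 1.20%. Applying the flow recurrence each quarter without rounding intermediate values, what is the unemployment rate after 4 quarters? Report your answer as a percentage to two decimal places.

Unemployment rate after four quarters ≈ 4.65%.

With a fixed labor force, u_{t+1} = u_t + s·(1−u_t) − f·u_t = u_t·(1−s−f) + s.
Here 1−s−f = 0.591 and s = 0.021.
u_1 = 0.012000 × 0.591 + 0.021 = 0.028092.
u_2 = 0.028092 × 0.591 + 0.021 = 0.037602.
u_3 = 0.037602 × 0.591 + 0.021 = 0.043223.
u_4 = 0.043223 × 0.591 + 0.021 = 0.046545.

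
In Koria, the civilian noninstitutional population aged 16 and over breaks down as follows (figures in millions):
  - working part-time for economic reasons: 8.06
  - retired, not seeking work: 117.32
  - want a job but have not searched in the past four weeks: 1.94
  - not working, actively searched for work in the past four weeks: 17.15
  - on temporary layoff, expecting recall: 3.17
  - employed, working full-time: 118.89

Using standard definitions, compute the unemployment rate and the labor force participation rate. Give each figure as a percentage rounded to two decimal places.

Unemployment rate ≈ 13.80%; labor force participation rate ≈ 55.25%.

Employed = 8.06 + 118.89 = 126.95 million (anyone who worked, including part-time for economic reasons, counts as employed).
Unemployed = 17.15 + 3.17 = 20.32 million (jobless and actively searching, or on temporary layoff).
Labor force = 126.95 + 20.32 = 147.27 million.
Not in labor force = 117.32 + 1.94 = 119.26 million (those not working and not actively searching are outside the labor force — including those who want a job but have given up searching).
Civilian working-age population = 147.27 + 119.26 = 266.53 million.
Unemployment rate = 20.32 / 147.27 = 13.80%.
Labor force participation rate = 147.27 / 266.53 = 55.25%.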